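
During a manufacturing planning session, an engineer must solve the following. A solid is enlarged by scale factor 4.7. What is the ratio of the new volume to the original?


Linear scale factor k = 4.7
Rule: under a linear scaling by k, volumes scale by k^3.
k^3 = 4.7 * 4.7 * 4.7
k^3 = 22.09 * 4.7
k^3 = 103.823
Volume scales by a factor of 103.823.
103.823 (dimensionless)


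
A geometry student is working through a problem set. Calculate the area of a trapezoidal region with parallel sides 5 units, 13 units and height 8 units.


Shape: trapezoid
Parallel sides a = 5 units, b = 13 units; Height h = 8 units
Formula: A = (a + b) * h / 2
a + b = 5 + 13 = 18
A = 18 * 8 / 2
A = 144 / 2
A = 72
72 units^2


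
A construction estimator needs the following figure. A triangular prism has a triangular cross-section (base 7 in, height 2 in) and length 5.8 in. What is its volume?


Shape: triangular prism
Triangle base = 7 in, triangle height = 2 in, prism length L = 5.8 in
Formula: V = (1/2 * b * h_tri) * L
Cross-section area = 0.5 * 7 * 2 = 7
V = 7 * 5.8
V = 40.6
40.6 in^3


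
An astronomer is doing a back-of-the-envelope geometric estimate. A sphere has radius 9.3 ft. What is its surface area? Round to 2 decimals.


Shape: sphere
Radius r = 9.3 ft
Formula: SA = 4 * pi * r^2
r^2 = 86.49
SA = 4 * pi * 86.49
SA = 345.96 * pi
SA = 1086.87
1086.87 ft^2


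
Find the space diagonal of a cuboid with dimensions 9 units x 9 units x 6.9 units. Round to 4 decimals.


Shape: rectangular box (space diagonal)
l = 9 units, w = 9 units, h = 6.9 units
Visualize: the diagonal of the base, then a right triangle with that diagonal and the height.
Formula: d = sqrt(l^2 + w^2 + h^2)
l^2 + w^2 + h^2 = 81 + 81 + 47.61 = 209.61
d = sqrt(209.61)
d = 14.4779
14.4779 units


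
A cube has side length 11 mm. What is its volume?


Shape: cube
Side s = 11 mm
Formula: V = s^3
V = 11 * 11 * 11
V = 121 * 11
V = 1331
1331 mm^3


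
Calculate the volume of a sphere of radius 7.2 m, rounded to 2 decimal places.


Shape: sphere
Radius r = 7.2 m
Formula: V = (4/3) * pi * r^3
r^3 = 373.248
(4/3) * 373.248 = 497.664
V = 497.664 * pi
V = 1563.46
1563.46 m^3


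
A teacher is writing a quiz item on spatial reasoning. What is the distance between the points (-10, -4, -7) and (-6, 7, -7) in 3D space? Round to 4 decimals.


3D distance between two points
P1 = (-10, -4, -7), P2 = (-6, 7, -7)
Formula: d = sqrt((x2-x1)^2 + (y2-y1)^2 + (z2-z1)^2)
dx = -6 - -10 = 4
dy = 7 - -4 = 11
dz = -7 - -7 = 0
dx^2 + dy^2 + dz^2 = 16 + 121 + 0 = 137
d = sqrt(137)
d = 11.7047
11.7047 units


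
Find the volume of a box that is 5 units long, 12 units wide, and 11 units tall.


Shape: rectangular prism
l = 5 units, w = 12 units, h = 11 units
Formula: V = l * w * h
V = 5 * 12 * 11
V = 60 * 11
V = 660
660 units^3


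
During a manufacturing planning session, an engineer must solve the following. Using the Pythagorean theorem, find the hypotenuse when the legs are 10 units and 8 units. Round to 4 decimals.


Shape: right triangle
Legs a = 10 units, b = 8 units
Formula: c = sqrt(a^2 + b^2)
a^2 = 100, b^2 = 64
a^2 + b^2 = 164
c = sqrt(164)
c = 12.8062
12.8062 units


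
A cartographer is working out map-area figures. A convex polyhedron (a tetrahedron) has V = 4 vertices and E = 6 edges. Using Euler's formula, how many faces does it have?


Polyhedron: tetrahedron
Euler's formula for convex polyhedra: V - E + F = 2
Given: V = 4 vertices and E = 6 edges
Solve for F:
F = 2 + E - V = 2 + 6 - 4 = 4
4 faces


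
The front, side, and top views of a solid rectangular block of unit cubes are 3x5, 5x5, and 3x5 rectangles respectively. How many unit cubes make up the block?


Orthographic views of a solid rectangular block:
Front view 3 x 5 -> length = 3, height = 5
Side view 5 x 5 -> width = 5, height = 5 (consistent)
Top view 3 x 5 -> confirms length = 3, width = 5
The block is 3 x 5 x 5.
Total unit cubes = 3 * 5 * 5 = 75
75 unit cubes


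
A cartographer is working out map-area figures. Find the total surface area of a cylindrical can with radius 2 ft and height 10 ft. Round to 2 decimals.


Shape: closed cylinder
Radius r = 2 ft, Height h = 10 ft
Formula: SA = 2*pi*r^2 + 2*pi*r*h = 2*pi*r*(r + h)
r + h = 12
2 * r * (r + h) = 2 * 2 * 12 = 48
SA = 48 * pi
SA = 150.8
150.8 ft^2


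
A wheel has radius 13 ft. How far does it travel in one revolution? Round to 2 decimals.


Shape: circle
Radius r = 13 ft
Formula: C = 2 * pi * r
C = 2 * pi * 13
C = 26 * pi
C = 81.68
81.68 ft


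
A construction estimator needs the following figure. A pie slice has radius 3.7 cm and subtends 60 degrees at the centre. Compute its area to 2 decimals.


Shape: circular sector
Radius r = 3.7 cm, Angle = 60 degrees
Formula: A = (angle/360) * pi * r^2
r^2 = 13.69
Fraction of circle = 60/360
A = (60/360) * pi * 13.69
A = 2.281667 * pi
A = 7.17
7.17 cm^2


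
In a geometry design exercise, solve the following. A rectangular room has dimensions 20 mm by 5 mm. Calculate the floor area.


Shape: rectangle
Length l = 20 mm, Width w = 5 mm
Formula: A = l * w
A = 20 * 5
A = 100
100 mm^2


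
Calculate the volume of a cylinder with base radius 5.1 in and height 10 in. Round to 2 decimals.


Shape: cylinder
Radius r = 5.1 in, Height h = 10 in
Formula: V = pi * r^2 * h
r^2 = 26.01
V = pi * 26.01 * 10
V = 260.1 * pi
V = 817.13
817.13 in^3


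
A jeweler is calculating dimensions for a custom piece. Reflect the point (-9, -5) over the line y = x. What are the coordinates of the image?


Transformation: reflection
Original point: (-9, -5)
Rule for reflection over y = x: (x, y) -> (y, x)
Apply: (-9, -5) -> (-5, -9)
(-5, -9)


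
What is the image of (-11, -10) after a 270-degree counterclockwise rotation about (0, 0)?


Transformation: rotation about the origin
Original point: (-11, -10)
Rule for 270 deg counterclockwise: (x, y) -> (y, -x)
Apply: (-11, -10) -> (-10, 11)
(-10, 11)


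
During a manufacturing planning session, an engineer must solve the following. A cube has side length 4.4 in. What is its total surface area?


Shape: cube
Side s = 4.4 in
A cube has 6 square faces.
Formula: SA = 6 * s^2
s^2 = 19.36
SA = 6 * 19.36
SA = 116.16
116.16 in^2


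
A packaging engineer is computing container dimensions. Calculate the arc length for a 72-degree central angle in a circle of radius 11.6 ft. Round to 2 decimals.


Shape: circular arc
Radius r = 11.6 ft, Angle = 72 degrees
Formula: L = (angle/360) * 2 * pi * r
2 * pi * r = 23.2 * pi
L = (72/360) * 23.2 * pi
L = 4.64 * pi
L = 14.58
14.58 ft


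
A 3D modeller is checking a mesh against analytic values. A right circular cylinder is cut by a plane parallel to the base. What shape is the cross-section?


Solid: right circular cylinder
Cutting plane: parallel to the base
Visualize the intersection of the plane with the solid's surface.
The boundary of the cut region is a circle.
circle


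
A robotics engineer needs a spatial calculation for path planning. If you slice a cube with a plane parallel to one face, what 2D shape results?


Solid: cube
Cutting plane: parallel to one face
Visualize the intersection of the plane with the solid's surface.
The boundary of the cut region is a square.
square


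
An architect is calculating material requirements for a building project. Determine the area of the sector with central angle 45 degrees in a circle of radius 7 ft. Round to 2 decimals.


Shape: circular sector
Radius r = 7 ft, Angle = 45 degrees
Formula: A = (angle/360) * pi * r^2
r^2 = 49
Fraction of circle = 45/360
A = (45/360) * pi * 49
A = 6.125 * pi
A = 19.24
19.24 ft^2


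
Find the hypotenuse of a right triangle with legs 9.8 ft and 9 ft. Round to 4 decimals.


Shape: right triangle
Legs a = 9.8 ft, b = 9 ft
Formula: c = sqrt(a^2 + b^2)
a^2 = 96.04, b^2 = 81
a^2 + b^2 = 177.04
c = sqrt(177.04)
c = 13.3056
13.3056 ft


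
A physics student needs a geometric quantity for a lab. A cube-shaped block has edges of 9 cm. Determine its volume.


Shape: cube
Side s = 9 cm
Formula: V = s^3
V = 9 * 9 * 9
V = 81 * 9
V = 729
729 cm^3


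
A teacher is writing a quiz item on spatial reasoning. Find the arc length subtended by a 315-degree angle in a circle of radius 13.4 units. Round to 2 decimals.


Shape: circular arc
Radius r = 13.4 units, Angle = 315 degrees
Formula: L = (angle/360) * 2 * pi * r
2 * pi * r = 26.8 * pi
L = (315/360) * 26.8 * pi
L = 23.45 * pi
L = 73.67
73.67 units


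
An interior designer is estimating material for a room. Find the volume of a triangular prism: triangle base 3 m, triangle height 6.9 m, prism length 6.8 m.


Shape: triangular prism
Triangle base = 3 m, triangle height = 6.9 m, prism length L = 6.8 m
Formula: V = (1/2 * b * h_tri) * L
Cross-section area = 0.5 * 3 * 6.9 = 10.35
V = 10.35 * 6.8
V = 70.38
70.38 m^3


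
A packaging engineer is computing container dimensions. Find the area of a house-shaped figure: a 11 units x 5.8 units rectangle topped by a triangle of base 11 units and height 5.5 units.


Composite shape: rectangle + triangle
Rectangle area = 11 * 5.8 = 63.8
Triangle area = 0.5 * 11 * 5.5 = 30.25
Total = 63.8 + 30.25
Total = 94.05
94.05 units^2


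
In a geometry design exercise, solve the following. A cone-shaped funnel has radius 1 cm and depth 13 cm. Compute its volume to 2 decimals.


Shape: cone
Radius r = 1 cm, Height h = 13 cm
Formula: V = (1/3) * pi * r^2 * h
r^2 = 1
pi * r^2 * h = pi * 1 * 13 = 13 * pi
V = 13 * pi / 3
V = 13.61
13.61 cm^3


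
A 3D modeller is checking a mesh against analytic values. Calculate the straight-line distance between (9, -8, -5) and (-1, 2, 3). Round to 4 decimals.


3D distance between two points
P1 = (9, -8, -5), P2 = (-1, 2, 3)
Formula: d = sqrt((x2-x1)^2 + (y2-y1)^2 + (z2-z1)^2)
dx = -1 - 9 = -10
dy = 2 - -8 = 10
dz = 3 - -5 = 8
dx^2 + dy^2 + dz^2 = 100 + 100 + 64 = 264
d = sqrt(264)
d = 16.2481
16.2481 units


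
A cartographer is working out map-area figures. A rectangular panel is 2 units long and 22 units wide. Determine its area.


Shape: rectangle
Length l = 2 units, Width w = 22 units
Formula: A = l * w
A = 2 * 22
A = 44
44 units^2


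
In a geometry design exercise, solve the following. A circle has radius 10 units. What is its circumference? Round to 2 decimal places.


Shape: circle
Radius r = 10 units
Formula: C = 2 * pi * r
C = 2 * pi * 10
C = 20 * pi
C = 62.83
62.83 units


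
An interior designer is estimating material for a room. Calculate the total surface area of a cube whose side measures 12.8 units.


Shape: cube
Side s = 12.8 units
A cube has 6 square faces.
Formula: SA = 6 * s^2
s^2 = 163.84
SA = 6 * 163.84
SA = 983.04
983.04 units^2


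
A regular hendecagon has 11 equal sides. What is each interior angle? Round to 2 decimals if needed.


Shape: regular hendecagon (11 sides)
Formula: interior angle = (n - 2) * 180 / n
(n - 2) = 9
(n - 2) * 180 = 1620
angle = 1620 / 11
angle = 147.27
147.27 degrees


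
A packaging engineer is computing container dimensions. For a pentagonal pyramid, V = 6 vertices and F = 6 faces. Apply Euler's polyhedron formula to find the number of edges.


Polyhedron: pentagonal pyramid
Euler's formula for convex polyhedra: V - E + F = 2
Given: V = 6 vertices and F = 6 faces
Solve for E:
E = V + F - 2 = 6 + 6 - 2 = 10
10 edges


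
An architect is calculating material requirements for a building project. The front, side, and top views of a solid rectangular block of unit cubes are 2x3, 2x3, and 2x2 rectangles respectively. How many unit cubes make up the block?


Orthographic views of a solid rectangular block:
Front view 2 x 3 -> length = 2, height = 3
Side view 2 x 3 -> width = 2, height = 3 (consistent)
Top view 2 x 2 -> confirms length = 2, width = 2
The block is 2 x 2 x 3.
Total unit cubes = 2 * 2 * 3 = 12
12 unit cubes


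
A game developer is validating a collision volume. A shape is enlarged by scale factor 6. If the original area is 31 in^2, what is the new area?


Linear scale factor k = 6
Original area = 31 in^2
Rule: under a linear scaling by k, areas scale by k^2.
k^2 = 6^2 = 36
New area = 31 * 36
New area = 1116
1116 in^2


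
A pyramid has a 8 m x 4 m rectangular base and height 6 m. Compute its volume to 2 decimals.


Shape: rectangular pyramid
Base: 8 m x 4 m, Height h = 6 m
Formula: V = (1/3) * base_area * h
base_area = 8 * 4 = 32
base_area * h = 32 * 6 = 192
V = 192 / 3
V = 64
64 m^3


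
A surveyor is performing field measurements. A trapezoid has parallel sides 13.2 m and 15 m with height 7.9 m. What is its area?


Shape: trapezoid
Parallel sides a = 13.2 m, b = 15 m; Height h = 7.9 m
Formula: A = (a + b) * h / 2
a + b = 13.2 + 15 = 28.2
A = 28.2 * 7.9 / 2
A = 222.78 / 2
A = 111.39
111.39 m^2


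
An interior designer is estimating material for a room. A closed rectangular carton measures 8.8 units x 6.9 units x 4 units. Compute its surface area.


Shape: rectangular prism
l = 8.8 units, w = 6.9 units, h = 4 units
Formula: SA = 2(lw + lh + wh)
lw = 60.72, lh = 35.2, wh = 27.6
lw + lh + wh = 123.52
SA = 2 * 123.52
SA = 247.04
247.04 units^2


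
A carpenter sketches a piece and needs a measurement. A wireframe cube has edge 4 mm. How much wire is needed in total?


Shape: cube
Side s = 4 mm
A cube has 12 edges, all equal.
Formula: total edge length = 12 * s
Total = 12 * 4
Total = 48
48 mm


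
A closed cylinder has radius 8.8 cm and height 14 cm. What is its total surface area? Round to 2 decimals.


Shape: closed cylinder
Radius r = 8.8 cm, Height h = 14 cm
Formula: SA = 2*pi*r^2 + 2*pi*r*h = 2*pi*r*(r + h)
r + h = 22.8
2 * r * (r + h) = 2 * 8.8 * 22.8 = 401.28
SA = 401.28 * pi
SA = 1260.66
1260.66 cm^2


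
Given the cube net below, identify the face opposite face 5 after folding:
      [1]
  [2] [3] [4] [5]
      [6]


Net: cross layout. Take square 3 as the base (bottom).
Fold the four squares in the horizontal row up around 3: 2 -> left, 4 -> right, 5 wraps to the top.
Fold 1 and 6 up from 3: 1 -> back, 6 -> front.
Opposite pairs are therefore: (1, 6), (2, 4), (3, 5).
Face 5 is opposite face 3.
face 3


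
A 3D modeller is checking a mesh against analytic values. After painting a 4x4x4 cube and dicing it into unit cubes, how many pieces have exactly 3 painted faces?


Large cube: 4 x 4 x 4, cut into unit cubes.
Cubes with 3 painted faces are at the corners. A cube always has 8 corners.
Count = 8
8 unit cubes


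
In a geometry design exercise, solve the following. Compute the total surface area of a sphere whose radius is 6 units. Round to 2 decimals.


Shape: sphere
Radius r = 6 units
Formula: SA = 4 * pi * r^2
r^2 = 36
SA = 4 * pi * 36
SA = 144 * pi
SA = 452.39
452.39 units^2


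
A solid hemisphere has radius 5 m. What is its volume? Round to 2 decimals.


Shape: hemisphere (half of a sphere)
Radius r = 5 m
Formula: V = (1/2) * (4/3) * pi * r^3 = (2/3) * pi * r^3
r^3 = 125
(2/3) * 125 = 83.333333
V = 83.333333 * pi
V = 261.8
261.8 m^3


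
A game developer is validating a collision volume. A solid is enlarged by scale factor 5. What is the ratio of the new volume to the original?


Linear scale factor k = 5
Rule: under a linear scaling by k, volumes scale by k^3.
k^3 = 5 * 5 * 5
k^3 = 25 * 5
k^3 = 125
Volume scales by a factor of 125.
125 (dimensionless)


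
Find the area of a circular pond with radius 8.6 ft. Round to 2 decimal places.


Shape: circle
Radius r = 8.6 ft
Formula: A = pi * r^2
r^2 = 8.6^2 = 73.96
A = pi * 73.96
A = 232.35
232.35 ft^2


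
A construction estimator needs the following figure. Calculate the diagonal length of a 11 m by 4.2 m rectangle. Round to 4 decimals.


Shape: rectangle (diagonal via Pythagoras)
Sides: 11 m and 4.2 m
Formula: d = sqrt(l^2 + w^2)
l^2 = 121, w^2 = 17.64
l^2 + w^2 = 138.64
d = sqrt(138.64)
d = 11.7745
11.7745 m


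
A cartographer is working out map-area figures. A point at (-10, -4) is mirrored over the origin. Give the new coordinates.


Transformation: reflection
Original point: (-10, -4)
Rule for reflection through the origin: (x, y) -> (-x, -y)
Apply: (-10, -4) -> (10, 4)
(10, 4)


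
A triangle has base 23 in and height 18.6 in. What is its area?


Shape: triangle
Base b = 23 in, Height h = 18.6 in
Formula: A = (1/2) * b * h
A = 0.5 * 23 * 18.6
A = 0.5 * 427.8
A = 213.9
213.9 in^2


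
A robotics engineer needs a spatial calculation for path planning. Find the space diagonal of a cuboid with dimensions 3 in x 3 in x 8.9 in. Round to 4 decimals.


Shape: rectangular box (space diagonal)
l = 3 in, w = 3 in, h = 8.9 in
Visualize: the diagonal of the base, then a right triangle with that diagonal and the height.
Formula: d = sqrt(l^2 + w^2 + h^2)
l^2 + w^2 + h^2 = 9 + 9 + 79.21 = 97.21
d = sqrt(97.21)
d = 9.8595
9.8595 in


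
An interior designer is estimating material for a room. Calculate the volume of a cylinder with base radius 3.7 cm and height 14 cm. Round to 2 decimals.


Shape: cylinder
Radius r = 3.7 cm, Height h = 14 cm
Formula: V = pi * r^2 * h
r^2 = 13.69
V = pi * 13.69 * 14
V = 191.66 * pi
V = 602.12
602.12 cm^3


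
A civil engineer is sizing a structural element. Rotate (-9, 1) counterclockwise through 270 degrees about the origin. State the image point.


Transformation: rotation about the origin
Original point: (-9, 1)
Rule for 270 deg counterclockwise: (x, y) -> (y, -x)
Apply: (-9, 1) -> (1, 9)
(1, 9)


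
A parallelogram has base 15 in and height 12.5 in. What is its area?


Shape: parallelogram
Base b = 15 in, Height h = 12.5 in
Formula: A = b * h
A = 15 * 12.5
A = 187.5
187.5 in^2


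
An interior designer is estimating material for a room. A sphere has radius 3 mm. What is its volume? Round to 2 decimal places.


Shape: sphere
Radius r = 3 mm
Formula: V = (4/3) * pi * r^3
r^3 = 27
(4/3) * 27 = 36
V = 36 * pi
V = 113.1
113.1 mm^3


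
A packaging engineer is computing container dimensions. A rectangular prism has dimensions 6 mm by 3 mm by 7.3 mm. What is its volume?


Shape: rectangular prism
l = 6 mm, w = 3 mm, h = 7.3 mm
Formula: V = l * w * h
V = 6 * 3 * 7.3
V = 18 * 7.3
V = 131.4
131.4 mm^3


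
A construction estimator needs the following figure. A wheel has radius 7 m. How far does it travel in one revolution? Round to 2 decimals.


Shape: circle
Radius r = 7 m
Formula: C = 2 * pi * r
C = 2 * pi * 7
C = 14 * pi
C = 43.98
43.98 m


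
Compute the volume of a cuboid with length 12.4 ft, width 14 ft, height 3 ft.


Shape: rectangular prism
l = 12.4 ft, w = 14 ft, h = 3 ft
Formula: V = l * w * h
V = 12.4 * 14 * 3
V = 173.6 * 3
V = 520.8
520.8 ft^3


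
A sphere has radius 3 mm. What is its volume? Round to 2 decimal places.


Shape: sphere
Radius r = 3 mm
Formula: V = (4/3) * pi * r^3
r^3 = 27
(4/3) * 27 = 36
V = 36 * pi
V = 113.1
113.1 mm^3


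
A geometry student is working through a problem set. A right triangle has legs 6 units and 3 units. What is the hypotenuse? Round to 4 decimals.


Shape: right triangle
Legs a = 6 units, b = 3 units
Formula: c = sqrt(a^2 + b^2)
a^2 = 36, b^2 = 9
a^2 + b^2 = 45
c = sqrt(45)
c = 6.7082
6.7082 units


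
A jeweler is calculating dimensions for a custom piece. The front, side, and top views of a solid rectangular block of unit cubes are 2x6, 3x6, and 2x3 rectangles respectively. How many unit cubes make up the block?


Orthographic views of a solid rectangular block:
Front view 2 x 6 -> length = 2, height = 6
Side view 3 x 6 -> width = 3, height = 6 (consistent)
Top view 2 x 3 -> confirms length = 2, width = 3
The block is 2 x 3 x 6.
Total unit cubes = 2 * 3 * 6 = 36
36 unit cubes


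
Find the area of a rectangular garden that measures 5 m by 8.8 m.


Shape: rectangle
Length l = 5 m, Width w = 8.8 m
Formula: A = l * w
A = 5 * 8.8
A = 44
44 m^2


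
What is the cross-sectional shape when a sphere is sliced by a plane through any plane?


Solid: sphere
Cutting plane: through any plane
Visualize the intersection of the plane with the solid's surface.
The boundary of the cut region is a circle.
circle


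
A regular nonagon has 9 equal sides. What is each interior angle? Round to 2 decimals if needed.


Shape: regular nonagon (9 sides)
Formula: interior angle = (n - 2) * 180 / n
(n - 2) = 7
(n - 2) * 180 = 1260
angle = 1260 / 9
angle = 140
140 degrees


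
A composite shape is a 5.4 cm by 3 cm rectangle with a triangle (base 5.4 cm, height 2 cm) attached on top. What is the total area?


Composite shape: rectangle + triangle
Rectangle area = 5.4 * 3 = 16.2
Triangle area = 0.5 * 5.4 * 2 = 5.4
Total = 16.2 + 5.4
Total = 21.6
21.6 cm^2


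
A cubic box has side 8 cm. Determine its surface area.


Shape: cube
Side s = 8 cm
A cube has 6 square faces.
Formula: SA = 6 * s^2
s^2 = 64
SA = 6 * 64
SA = 384
384 cm^2


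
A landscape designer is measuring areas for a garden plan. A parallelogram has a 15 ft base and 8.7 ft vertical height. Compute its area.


Shape: parallelogram
Base b = 15 ft, Height h = 8.7 ft
Formula: A = b * h
A = 15 * 8.7
A = 130.5
130.5 ft^2


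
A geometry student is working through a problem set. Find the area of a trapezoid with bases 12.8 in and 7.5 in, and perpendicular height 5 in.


Shape: trapezoid
Parallel sides a = 12.8 in, b = 7.5 in; Height h = 5 in
Formula: A = (a + b) * h / 2
a + b = 12.8 + 7.5 = 20.3
A = 20.3 * 5 / 2
A = 101.5 / 2
A = 50.75
50.75 in^2


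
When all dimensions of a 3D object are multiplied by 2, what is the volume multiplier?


Linear scale factor k = 2
Rule: under a linear scaling by k, volumes scale by k^3.
k^3 = 2 * 2 * 2
k^3 = 4 * 2
k^3 = 8
Volume scales by a factor of 8.
8 (dimensionless)


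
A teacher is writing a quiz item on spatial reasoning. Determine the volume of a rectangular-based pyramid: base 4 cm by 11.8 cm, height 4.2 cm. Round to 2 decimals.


Shape: rectangular pyramid
Base: 4 cm x 11.8 cm, Height h = 4.2 cm
Formula: V = (1/3) * base_area * h
base_area = 4 * 11.8 = 47.2
base_area * h = 47.2 * 4.2 = 198.24
V = 198.24 / 3
V = 66.08
66.08 cm^3


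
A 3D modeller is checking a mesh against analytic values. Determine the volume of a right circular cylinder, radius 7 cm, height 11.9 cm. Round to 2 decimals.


Shape: cylinder
Radius r = 7 cm, Height h = 11.9 cm
Formula: V = pi * r^2 * h
r^2 = 49
V = pi * 49 * 11.9
V = 583.1 * pi
V = 1831.86
1831.86 cm^3


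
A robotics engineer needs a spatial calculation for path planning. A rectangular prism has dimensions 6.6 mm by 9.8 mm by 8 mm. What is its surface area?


Shape: rectangular prism
l = 6.6 mm, w = 9.8 mm, h = 8 mm
Formula: SA = 2(lw + lh + wh)
lw = 64.68, lh = 52.8, wh = 78.4
lw + lh + wh = 195.88
SA = 2 * 195.88
SA = 391.76
391.76 mm^2


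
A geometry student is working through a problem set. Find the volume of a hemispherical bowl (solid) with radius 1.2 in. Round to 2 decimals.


Shape: hemisphere (half of a sphere)
Radius r = 1.2 in
Formula: V = (1/2) * (4/3) * pi * r^3 = (2/3) * pi * r^3
r^3 = 1.728
(2/3) * 1.728 = 1.152
V = 1.152 * pi
V = 3.62
3.62 in^3


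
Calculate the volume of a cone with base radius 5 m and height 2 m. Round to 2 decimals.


Shape: cone
Radius r = 5 m, Height h = 2 m
Formula: V = (1/3) * pi * r^2 * h
r^2 = 25
pi * r^2 * h = pi * 25 * 2 = 50 * pi
V = 50 * pi / 3
V = 52.36
52.36 m^3


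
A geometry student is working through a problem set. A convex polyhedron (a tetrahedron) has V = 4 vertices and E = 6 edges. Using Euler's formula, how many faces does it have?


Polyhedron: tetrahedron
Euler's formula for convex polyhedra: V - E + F = 2
Given: V = 4 vertices and E = 6 edges
Solve for F:
F = 2 + E - V = 2 + 6 - 4 = 4
4 faces


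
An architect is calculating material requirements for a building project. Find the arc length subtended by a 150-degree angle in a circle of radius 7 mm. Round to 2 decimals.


Shape: circular arc
Radius r = 7 mm, Angle = 150 degrees
Formula: L = (angle/360) * 2 * pi * r
2 * pi * r = 14 * pi
L = (150/360) * 14 * pi
L = 5.833333 * pi
L = 18.33
18.33 mm


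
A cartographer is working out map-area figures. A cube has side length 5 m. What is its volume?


Shape: cube
Side s = 5 m
Formula: V = s^3
V = 5 * 5 * 5
V = 25 * 5
V = 125
125 m^3


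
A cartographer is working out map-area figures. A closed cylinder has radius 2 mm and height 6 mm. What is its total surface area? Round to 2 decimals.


Shape: closed cylinder
Radius r = 2 mm, Height h = 6 mm
Formula: SA = 2*pi*r^2 + 2*pi*r*h = 2*pi*r*(r + h)
r + h = 8
2 * r * (r + h) = 2 * 2 * 8 = 32
SA = 32 * pi
SA = 100.53
100.53 mm^2


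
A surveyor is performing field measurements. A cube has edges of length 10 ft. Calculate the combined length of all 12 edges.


Shape: cube
Side s = 10 ft
A cube has 12 edges, all equal.
Formula: total edge length = 12 * s
Total = 12 * 10
Total = 120
120 ft


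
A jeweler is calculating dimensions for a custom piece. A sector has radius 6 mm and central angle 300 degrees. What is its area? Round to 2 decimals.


Shape: circular sector
Radius r = 6 mm, Angle = 300 degrees
Formula: A = (angle/360) * pi * r^2
r^2 = 36
Fraction of circle = 300/360
A = (300/360) * pi * 36
A = 30 * pi
A = 94.25
94.25 mm^2


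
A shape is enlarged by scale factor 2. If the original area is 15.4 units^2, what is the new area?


Linear scale factor k = 2
Original area = 15.4 units^2
Rule: under a linear scaling by k, areas scale by k^2.
k^2 = 2^2 = 4
New area = 15.4 * 4
New area = 61.6
61.6 units^2


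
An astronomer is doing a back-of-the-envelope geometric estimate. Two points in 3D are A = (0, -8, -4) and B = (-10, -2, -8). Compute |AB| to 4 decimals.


3D distance between two points
P1 = (0, -8, -4), P2 = (-10, -2, -8)
Formula: d = sqrt((x2-x1)^2 + (y2-y1)^2 + (z2-z1)^2)
dx = -10 - 0 = -10
dy = -2 - -8 = 6
dz = -8 - -4 = -4
dx^2 + dy^2 + dz^2 = 100 + 36 + 16 = 152
d = sqrt(152)
d = 12.3288
12.3288 units


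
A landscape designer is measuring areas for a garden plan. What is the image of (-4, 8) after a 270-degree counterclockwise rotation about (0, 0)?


Transformation: rotation about the origin
Original point: (-4, 8)
Rule for 270 deg counterclockwise: (x, y) -> (y, -x)
Apply: (-4, 8) -> (8, 4)
(8, 4)


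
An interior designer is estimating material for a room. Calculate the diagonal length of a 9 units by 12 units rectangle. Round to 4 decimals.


Shape: rectangle (diagonal via Pythagoras)
Sides: 9 units and 12 units
Formula: d = sqrt(l^2 + w^2)
l^2 = 81, w^2 = 144
l^2 + w^2 = 225
d = sqrt(225)
d = 15.0
15 units


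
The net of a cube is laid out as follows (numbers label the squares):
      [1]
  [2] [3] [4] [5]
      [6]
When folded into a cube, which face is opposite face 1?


Net: cross layout. Take square 3 as the base (bottom).
Fold the four squares in the horizontal row up around 3: 2 -> left, 4 -> right, 5 wraps to the top.
Fold 1 and 6 up from 3: 1 -> back, 6 -> front.
Opposite pairs are therefore: (1, 6), (2, 4), (3, 5).
Face 1 is opposite face 6.
face 6


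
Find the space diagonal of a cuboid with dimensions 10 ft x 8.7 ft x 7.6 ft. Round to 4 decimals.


Shape: rectangular box (space diagonal)
l = 10 ft, w = 8.7 ft, h = 7.6 ft
Visualize: the diagonal of the base, then a right triangle with that diagonal and the height.
Formula: d = sqrt(l^2 + w^2 + h^2)
l^2 + w^2 + h^2 = 100 + 75.69 + 57.76 = 233.45
d = sqrt(233.45)
d = 15.2791
15.2791 ft


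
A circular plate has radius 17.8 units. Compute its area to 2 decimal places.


Shape: circle
Radius r = 17.8 units
Formula: A = pi * r^2
r^2 = 17.8^2 = 316.84
A = pi * 316.84
A = 995.38
995.38 units^2


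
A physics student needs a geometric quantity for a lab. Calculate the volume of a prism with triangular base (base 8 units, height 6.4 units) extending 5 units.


Shape: triangular prism
Triangle base = 8 units, triangle height = 6.4 units, prism length L = 5 units
Formula: V = (1/2 * b * h_tri) * L
Cross-section area = 0.5 * 8 * 6.4 = 25.6
V = 25.6 * 5
V = 128
128 units^3


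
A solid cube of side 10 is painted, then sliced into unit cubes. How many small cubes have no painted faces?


Large cube: 10 x 10 x 10, cut into unit cubes.
n = 10, so n - 2 = 8
Unpainted cubes form the interior (n - 2)^3 block.
(n - 2)^3 = 8^3 = 512
512 unit cubes


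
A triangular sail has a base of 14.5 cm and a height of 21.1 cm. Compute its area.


Shape: triangle
Base b = 14.5 cm, Height h = 21.1 cm
Formula: A = (1/2) * b * h
A = 0.5 * 14.5 * 21.1
A = 0.5 * 305.95
A = 152.975
152.975 cm^2


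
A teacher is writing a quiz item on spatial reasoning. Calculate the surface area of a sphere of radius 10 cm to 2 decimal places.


Shape: sphere
Radius r = 10 cm
Formula: SA = 4 * pi * r^2
r^2 = 100
SA = 4 * pi * 100
SA = 400 * pi
SA = 1256.64
1256.64 cm^2


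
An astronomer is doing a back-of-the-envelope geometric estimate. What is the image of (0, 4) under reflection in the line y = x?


Transformation: reflection
Original point: (0, 4)
Rule for reflection over y = x: (x, y) -> (y, x)
Apply: (0, 4) -> (4, 0)
(4, 0)


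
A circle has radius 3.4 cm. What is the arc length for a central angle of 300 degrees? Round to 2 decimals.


Shape: circular arc
Radius r = 3.4 cm, Angle = 300 degrees
Formula: L = (angle/360) * 2 * pi * r
2 * pi * r = 6.8 * pi
L = (300/360) * 6.8 * pi
L = 5.666667 * pi
L = 17.8
17.8 cm


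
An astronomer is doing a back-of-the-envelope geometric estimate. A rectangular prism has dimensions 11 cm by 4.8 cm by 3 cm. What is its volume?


Shape: rectangular prism
l = 11 cm, w = 4.8 cm, h = 3 cm
Formula: V = l * w * h
V = 11 * 4.8 * 3
V = 52.8 * 3
V = 158.4
158.4 cm^3


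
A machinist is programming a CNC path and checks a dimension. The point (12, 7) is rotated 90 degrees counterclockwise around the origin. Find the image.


Transformation: rotation about the origin
Original point: (12, 7)
Rule for 90 deg counterclockwise: (x, y) -> (-y, x)
Apply: (12, 7) -> (-7, 12)
(-7, 12)


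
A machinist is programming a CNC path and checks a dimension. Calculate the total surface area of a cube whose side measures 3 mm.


Shape: cube
Side s = 3 mm
A cube has 6 square faces.
Formula: SA = 6 * s^2
s^2 = 9
SA = 6 * 9
SA = 54
54 mm^2


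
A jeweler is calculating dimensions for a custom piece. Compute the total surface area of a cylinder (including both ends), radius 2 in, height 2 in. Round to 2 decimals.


Shape: closed cylinder
Radius r = 2 in, Height h = 2 in
Formula: SA = 2*pi*r^2 + 2*pi*r*h = 2*pi*r*(r + h)
r + h = 4
2 * r * (r + h) = 2 * 2 * 4 = 16
SA = 16 * pi
SA = 50.27
50.27 in^2


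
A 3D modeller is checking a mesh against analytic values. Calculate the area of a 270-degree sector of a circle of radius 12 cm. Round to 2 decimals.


Shape: circular sector
Radius r = 12 cm, Angle = 270 degrees
Formula: A = (angle/360) * pi * r^2
r^2 = 144
Fraction of circle = 270/360
A = (270/360) * pi * 144
A = 108 * pi
A = 339.29
339.29 cm^2


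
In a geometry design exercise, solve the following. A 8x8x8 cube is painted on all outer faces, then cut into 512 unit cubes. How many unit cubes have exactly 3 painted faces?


Large cube: 8 x 8 x 8, cut into unit cubes.
Cubes with 3 painted faces are at the corners. A cube always has 8 corners.
Count = 8
8 unit cubes


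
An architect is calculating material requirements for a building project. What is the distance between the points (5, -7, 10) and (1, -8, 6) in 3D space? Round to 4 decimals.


3D distance between two points
P1 = (5, -7, 10), P2 = (1, -8, 6)
Formula: d = sqrt((x2-x1)^2 + (y2-y1)^2 + (z2-z1)^2)
dx = 1 - 5 = -4
dy = -8 - -7 = -1
dz = 6 - 10 = -4
dx^2 + dy^2 + dz^2 = 16 + 1 + 16 = 33
d = sqrt(33)
d = 5.7446
5.7446 units


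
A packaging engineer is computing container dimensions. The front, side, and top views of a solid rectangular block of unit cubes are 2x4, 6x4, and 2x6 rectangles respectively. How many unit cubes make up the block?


Orthographic views of a solid rectangular block:
Front view 2 x 4 -> length = 2, height = 4
Side view 6 x 4 -> width = 6, height = 4 (consistent)
Top view 2 x 6 -> confirms length = 2, width = 6
The block is 2 x 6 x 4.
Total unit cubes = 2 * 6 * 4 = 48
48 unit cubes


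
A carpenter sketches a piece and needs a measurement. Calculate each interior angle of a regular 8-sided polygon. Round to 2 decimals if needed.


Shape: regular octagon (8 sides)
Formula: interior angle = (n - 2) * 180 / n
(n - 2) = 6
(n - 2) * 180 = 1080
angle = 1080 / 8
angle = 135
135 degrees


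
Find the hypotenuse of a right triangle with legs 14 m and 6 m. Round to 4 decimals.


Shape: right triangle
Legs a = 14 m, b = 6 m
Formula: c = sqrt(a^2 + b^2)
a^2 = 196, b^2 = 36
a^2 + b^2 = 232
c = sqrt(232)
c = 15.2315
15.2315 m


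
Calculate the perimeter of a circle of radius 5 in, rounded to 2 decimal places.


Shape: circle
Radius r = 5 in
Formula: C = 2 * pi * r
C = 2 * pi * 5
C = 10 * pi
C = 31.42
31.42 in


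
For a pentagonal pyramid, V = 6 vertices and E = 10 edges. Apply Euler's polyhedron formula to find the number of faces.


Polyhedron: pentagonal pyramid
Euler's formula for convex polyhedra: V - E + F = 2
Given: V = 6 vertices and E = 10 edges
Solve for F:
F = 2 + E - V = 2 + 10 - 6 = 6
6 faces


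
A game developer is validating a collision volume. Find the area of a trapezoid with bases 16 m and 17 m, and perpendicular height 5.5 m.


Shape: trapezoid
Parallel sides a = 16 m, b = 17 m; Height h = 5.5 m
Formula: A = (a + b) * h / 2
a + b = 16 + 17 = 33
A = 33 * 5.5 / 2
A = 181.5 / 2
A = 90.75
90.75 m^2


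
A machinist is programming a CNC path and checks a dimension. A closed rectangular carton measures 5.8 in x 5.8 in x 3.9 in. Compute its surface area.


Shape: rectangular prism
l = 5.8 in, w = 5.8 in, h = 3.9 in
Formula: SA = 2(lw + lh + wh)
lw = 33.64, lh = 22.62, wh = 22.62
lw + lh + wh = 78.88
SA = 2 * 78.88
SA = 157.76
157.76 in^2


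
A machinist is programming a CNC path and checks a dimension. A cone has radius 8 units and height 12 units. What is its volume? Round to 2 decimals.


Shape: cone
Radius r = 8 units, Height h = 12 units
Formula: V = (1/3) * pi * r^2 * h
r^2 = 64
pi * r^2 * h = pi * 64 * 12 = 768 * pi
V = 768 * pi / 3
V = 804.25
804.25 units^3


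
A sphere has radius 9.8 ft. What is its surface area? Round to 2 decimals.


Shape: sphere
Radius r = 9.8 ft
Formula: SA = 4 * pi * r^2
r^2 = 96.04
SA = 4 * pi * 96.04
SA = 384.16 * pi
SA = 1206.87
1206.87 ft^2


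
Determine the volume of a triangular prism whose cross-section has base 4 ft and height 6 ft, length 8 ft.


Shape: triangular prism
Triangle base = 4 ft, triangle height = 6 ft, prism length L = 8 ft
Formula: V = (1/2 * b * h_tri) * L
Cross-section area = 0.5 * 4 * 6 = 12
V = 12 * 8
V = 96
96 ft^3


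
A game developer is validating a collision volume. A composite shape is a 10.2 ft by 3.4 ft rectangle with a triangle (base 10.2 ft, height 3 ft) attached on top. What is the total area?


Composite shape: rectangle + triangle
Rectangle area = 10.2 * 3.4 = 34.68
Triangle area = 0.5 * 10.2 * 3 = 15.3
Total = 34.68 + 15.3
Total = 49.98
49.98 ft^2


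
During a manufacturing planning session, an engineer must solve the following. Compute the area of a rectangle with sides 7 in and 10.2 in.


Shape: rectangle
Length l = 7 in, Width w = 10.2 in
Formula: A = l * w
A = 7 * 10.2
A = 71.4
71.4 in^2


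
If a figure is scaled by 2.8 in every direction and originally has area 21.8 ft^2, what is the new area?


Linear scale factor k = 2.8
Original area = 21.8 ft^2
Rule: under a linear scaling by k, areas scale by k^2.
k^2 = 2.8^2 = 7.84
New area = 21.8 * 7.84
New area = 170.912
170.912 ft^2


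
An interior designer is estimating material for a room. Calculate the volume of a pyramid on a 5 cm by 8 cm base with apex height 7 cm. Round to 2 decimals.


Shape: rectangular pyramid
Base: 5 cm x 8 cm, Height h = 7 cm
Formula: V = (1/3) * base_area * h
base_area = 5 * 8 = 40
base_area * h = 40 * 7 = 280
V = 280 / 3
V = 93.33
93.33 cm^3


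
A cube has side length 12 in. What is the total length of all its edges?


Shape: cube
Side s = 12 in
A cube has 12 edges, all equal.
Formula: total edge length = 12 * s
Total = 12 * 12
Total = 144
144 in


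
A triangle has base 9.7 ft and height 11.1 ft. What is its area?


Shape: triangle
Base b = 9.7 ft, Height h = 11.1 ft
Formula: A = (1/2) * b * h
A = 0.5 * 9.7 * 11.1
A = 0.5 * 107.67
A = 53.835
53.835 ft^2


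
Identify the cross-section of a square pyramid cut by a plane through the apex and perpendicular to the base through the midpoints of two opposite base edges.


Solid: square pyramid
Cutting plane: through the apex and perpendicular to the base through the midpoints of two opposite base edges
Visualize the intersection of the plane with the solid's surface.
The boundary of the cut region is a isosceles triangle.
isosceles triangle


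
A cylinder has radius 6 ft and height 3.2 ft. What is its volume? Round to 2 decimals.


Shape: cylinder
Radius r = 6 ft, Height h = 3.2 ft
Formula: V = pi * r^2 * h
r^2 = 36
V = pi * 36 * 3.2
V = 115.2 * pi
V = 361.91
361.91 ft^3


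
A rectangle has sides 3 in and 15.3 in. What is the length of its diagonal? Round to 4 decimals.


Shape: rectangle (diagonal via Pythagoras)
Sides: 3 in and 15.3 in
Formula: d = sqrt(l^2 + w^2)
l^2 = 9, w^2 = 234.09
l^2 + w^2 = 243.09
d = sqrt(243.09)
d = 15.5913
15.5913 in


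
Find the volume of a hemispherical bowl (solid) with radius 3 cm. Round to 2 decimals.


Shape: hemisphere (half of a sphere)
Radius r = 3 cm
Formula: V = (1/2) * (4/3) * pi * r^3 = (2/3) * pi * r^3
r^3 = 27
(2/3) * 27 = 18
V = 18 * pi
V = 56.55
56.55 cm^3


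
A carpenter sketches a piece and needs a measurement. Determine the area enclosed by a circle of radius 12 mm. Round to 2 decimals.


Shape: circle
Radius r = 12 mm
Formula: A = pi * r^2
r^2 = 12^2 = 144
A = pi * 144
A = 452.39
452.39 mm^2


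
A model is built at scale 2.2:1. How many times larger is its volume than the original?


Linear scale factor k = 2.2
Rule: under a linear scaling by k, volumes scale by k^3.
k^3 = 2.2 * 2.2 * 2.2
k^3 = 4.84 * 2.2
k^3 = 10.648
Volume scales by a factor of 10.648.
10.648 (dimensionless)


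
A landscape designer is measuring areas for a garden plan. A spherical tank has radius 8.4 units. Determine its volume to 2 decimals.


Shape: sphere
Radius r = 8.4 units
Formula: V = (4/3) * pi * r^3
r^3 = 592.704
(4/3) * 592.704 = 790.272
V = 790.272 * pi
V = 2482.71
2482.71 units^3


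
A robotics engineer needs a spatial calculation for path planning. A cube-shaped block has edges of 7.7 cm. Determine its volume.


Shape: cube
Side s = 7.7 cm
Formula: V = s^3
V = 7.7 * 7.7 * 7.7
V = 59.29 * 7.7
V = 456.533
456.533 cm^3


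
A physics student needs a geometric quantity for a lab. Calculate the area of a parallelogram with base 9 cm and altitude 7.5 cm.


Shape: parallelogram
Base b = 9 cm, Height h = 7.5 cm
Formula: A = b * h
A = 9 * 7.5
A = 67.5
67.5 cm^2


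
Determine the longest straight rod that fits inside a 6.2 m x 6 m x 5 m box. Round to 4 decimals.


Shape: rectangular box (space diagonal)
l = 6.2 m, w = 6 m, h = 5 m
Visualize: the diagonal of the base, then a right triangle with that diagonal and the height.
Formula: d = sqrt(l^2 + w^2 + h^2)
l^2 + w^2 + h^2 = 38.44 + 36 + 25 = 99.44
d = sqrt(99.44)
d = 9.972
9.972 m


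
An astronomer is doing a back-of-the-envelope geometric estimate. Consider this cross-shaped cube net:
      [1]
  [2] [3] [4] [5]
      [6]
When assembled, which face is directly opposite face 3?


Net: cross layout. Take square 3 as the base (bottom).
Fold the four squares in the horizontal row up around 3: 2 -> left, 4 -> right, 5 wraps to the top.
Fold 1 and 6 up from 3: 1 -> back, 6 -> front.
Opposite pairs are therefore: (1, 6), (2, 4), (3, 5).
Face 3 is opposite face 5.
face 5
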